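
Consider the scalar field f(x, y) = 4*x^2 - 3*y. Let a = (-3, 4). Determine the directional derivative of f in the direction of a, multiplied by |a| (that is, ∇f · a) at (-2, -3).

36

∂f/∂x = 8*x
∂f/∂y = -3
∇f at (-2, -3) = (-16, -3)
∇f · a = (-16)(-3) + (-3)(4) = 36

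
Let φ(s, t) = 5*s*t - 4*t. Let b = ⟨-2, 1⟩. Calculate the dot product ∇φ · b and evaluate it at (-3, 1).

∂φ/∂s = 5*t
∂φ/∂t = 5*s - 4
∇φ at (-3, 1) = (5, -19)
∇φ · b = (5)(-2) + (-19)(1) = -29

-29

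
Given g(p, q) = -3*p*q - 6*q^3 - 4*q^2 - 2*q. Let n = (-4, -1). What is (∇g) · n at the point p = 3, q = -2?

∂g/∂p = -3*q
∂g/∂q = -3*p - 18*q^2 - 8*q - 2
∇g at (3, -2) = (6, -67)
∇g · n = (6)(-4) + (-67)(-1) = 43

43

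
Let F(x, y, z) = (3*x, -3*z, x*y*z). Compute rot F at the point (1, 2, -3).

(∇×F)₁ = ∂F₃/∂y − ∂F₂/∂z = x*z + 3
(∇×F)₂ = ∂F₁/∂z − ∂F₃/∂x = -y*z
(∇×F)₃ = ∂F₂/∂x − ∂F₁/∂y = 0
∇×F = (x*z + 3, -y*z, 0)
At (1, 2, -3): (0, 6, 0).

(0, 6, 0)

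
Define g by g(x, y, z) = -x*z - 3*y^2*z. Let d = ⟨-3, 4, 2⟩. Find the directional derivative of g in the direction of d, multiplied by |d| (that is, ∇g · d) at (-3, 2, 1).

-63

∂g/∂x = -z
∂g/∂y = -6*y*z
∂g/∂z = -x - 3*y^2
∇g at (-3, 2, 1) = (-1, -12, -9)
∇g · d = (-1)(-3) + (-12)(4) + (-9)(2) = -63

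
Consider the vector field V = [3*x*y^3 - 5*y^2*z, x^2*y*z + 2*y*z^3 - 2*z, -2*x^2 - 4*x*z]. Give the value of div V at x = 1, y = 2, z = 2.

∂V₁/∂x = 3*y^3
∂V₂/∂y = x^2*z + 2*z^3
∂V₃/∂z = -4*x
∇·V = x^2*z - 4*x + 3*y^3 + 2*z^3
At (1, 2, 2): 38.

38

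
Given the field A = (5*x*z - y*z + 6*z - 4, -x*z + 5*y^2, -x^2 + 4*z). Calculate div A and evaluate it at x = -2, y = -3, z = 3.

-11

∂A₁/∂x = 5*z
∂A₂/∂y = 10*y
∂A₃/∂z = 4
∇·A = 10*y + 5*z + 4
At (-2, -3, 3): -11.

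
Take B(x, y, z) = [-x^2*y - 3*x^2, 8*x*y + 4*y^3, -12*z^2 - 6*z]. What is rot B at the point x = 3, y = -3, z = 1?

(∇×B)₁ = ∂B₃/∂y − ∂B₂/∂z = 0
(∇×B)₂ = ∂B₁/∂z − ∂B₃/∂x = 0
(∇×B)₃ = ∂B₂/∂x − ∂B₁/∂y = x^2 + 8*y
∇×B = (0, 0, x^2 + 8*y)
At (3, -3, 1): (0, 0, -15).

(0, 0, -15)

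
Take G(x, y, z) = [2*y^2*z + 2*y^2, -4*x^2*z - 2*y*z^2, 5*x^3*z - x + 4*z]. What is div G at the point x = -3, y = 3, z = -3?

∂G₁/∂x = 0
∂G₂/∂y = -2*z^2
∂G₃/∂z = 5*x^3 + 4
∇·G = 5*x^3 - 2*z^2 + 4
At (-3, 3, -3): -149.

-149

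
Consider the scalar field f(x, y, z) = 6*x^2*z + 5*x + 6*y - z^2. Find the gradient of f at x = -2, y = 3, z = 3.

(-67, 6, 18)

∂f/∂x = 12*x*z + 5
∂f/∂y = 6
∂f/∂z = 6*x^2 - 2*z
∇f = (12*x*z + 5, 6, 6*x^2 - 2*z)
At (-2, 3, 3): (-67, 6, 18).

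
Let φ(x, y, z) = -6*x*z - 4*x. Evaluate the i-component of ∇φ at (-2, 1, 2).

-16

(∇φ)_1 = ∂φ/∂x = -6*z - 4
At (-2, 1, 2): -16.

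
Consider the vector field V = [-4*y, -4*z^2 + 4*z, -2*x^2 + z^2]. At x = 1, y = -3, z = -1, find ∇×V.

(-12, 4, 4)

(∇×V)₁ = ∂V₃/∂y − ∂V₂/∂z = 8*z - 4
(∇×V)₂ = ∂V₁/∂z − ∂V₃/∂x = 4*x
(∇×V)₃ = ∂V₂/∂x − ∂V₁/∂y = 4
∇×V = (8*z - 4, 4*x, 4)
At (1, -3, -1): (-12, 4, 4).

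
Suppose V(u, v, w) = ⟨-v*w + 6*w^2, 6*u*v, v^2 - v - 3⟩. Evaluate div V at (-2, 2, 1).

-12

∂V₁/∂u = 0
∂V₂/∂v = 6*u
∂V₃/∂w = 0
∇·V = 6*u
At (-2, 2, 1): -12.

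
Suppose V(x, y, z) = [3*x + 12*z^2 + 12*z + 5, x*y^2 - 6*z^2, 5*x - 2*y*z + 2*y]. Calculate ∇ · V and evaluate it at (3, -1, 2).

∂V₁/∂x = 3
∂V₂/∂y = 2*x*y
∂V₃/∂z = -2*y
∇·V = 2*x*y - 2*y + 3
At (3, -1, 2): -1.

-1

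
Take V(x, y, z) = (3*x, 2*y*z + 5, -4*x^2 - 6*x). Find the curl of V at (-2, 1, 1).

(∇×V)₁ = ∂V₃/∂y − ∂V₂/∂z = -2*y
(∇×V)₂ = ∂V₁/∂z − ∂V₃/∂x = 8*x + 6
(∇×V)₃ = ∂V₂/∂x − ∂V₁/∂y = 0
∇×V = (-2*y, 8*x + 6, 0)
At (-2, 1, 1): (-2, -10, 0).

(-2, -10, 0)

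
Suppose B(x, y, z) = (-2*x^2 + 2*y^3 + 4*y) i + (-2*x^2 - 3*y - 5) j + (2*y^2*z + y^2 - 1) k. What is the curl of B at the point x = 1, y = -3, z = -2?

(18, 0, -62)

(∇×B)₁ = ∂B₃/∂y − ∂B₂/∂z = 4*y*z + 2*y
(∇×B)₂ = ∂B₁/∂z − ∂B₃/∂x = 0
(∇×B)₃ = ∂B₂/∂x − ∂B₁/∂y = -4*x - 6*y^2 - 4
∇×B = (4*y*z + 2*y, 0, -4*x - 6*y^2 - 4)
At (1, -3, -2): (18, 0, -62).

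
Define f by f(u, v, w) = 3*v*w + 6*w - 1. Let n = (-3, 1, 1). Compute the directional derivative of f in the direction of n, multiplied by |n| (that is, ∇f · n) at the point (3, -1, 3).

12

∂f/∂u = 0
∂f/∂v = 3*w
∂f/∂w = 3*v + 6
∇f at (3, -1, 3) = (0, 9, 3)
∇f · n = (0)(-3) + (9)(1) + (3)(1) = 12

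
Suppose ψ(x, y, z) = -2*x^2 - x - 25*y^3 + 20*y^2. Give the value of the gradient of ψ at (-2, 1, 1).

(7, -35, 0)

∂ψ/∂x = -4*x - 1
∂ψ/∂y = -75*y^2 + 40*y
∂ψ/∂z = 0
∇ψ = (-4*x - 1, -75*y^2 + 40*y, 0)
At (-2, 1, 1): (7, -35, 0).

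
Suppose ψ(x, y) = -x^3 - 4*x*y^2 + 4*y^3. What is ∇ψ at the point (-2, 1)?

∂ψ/∂x = -3*x^2 - 4*y^2
∂ψ/∂y = -8*x*y + 12*y^2
∇ψ = (-3*x^2 - 4*y^2, -8*x*y + 12*y^2)
At (-2, 1): (-16, 28).

(-16, 28)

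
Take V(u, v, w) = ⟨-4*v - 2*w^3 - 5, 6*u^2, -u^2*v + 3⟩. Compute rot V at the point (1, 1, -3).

(-1, -52, 16)

(∇×V)₁ = ∂V₃/∂v − ∂V₂/∂w = -u^2
(∇×V)₂ = ∂V₁/∂w − ∂V₃/∂u = 2*u*v - 6*w^2
(∇×V)₃ = ∂V₂/∂u − ∂V₁/∂v = 12*u + 4
∇×V = (-u^2, 2*u*v - 6*w^2, 12*u + 4)
At (1, 1, -3): (-1, -52, 16).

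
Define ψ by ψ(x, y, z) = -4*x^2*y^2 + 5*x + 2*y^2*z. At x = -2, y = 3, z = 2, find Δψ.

-96

∂²ψ/∂x² = -8*y^2
∂²ψ/∂y² = 4*(-2*x^2 + z)
∂²ψ/∂z² = 0
∇²ψ = -8*x^2 - 8*y^2 + 4*z
At (-2, 3, 2): -96.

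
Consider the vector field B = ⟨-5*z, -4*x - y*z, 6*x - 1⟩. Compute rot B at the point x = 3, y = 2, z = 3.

(2, -11, -4)

(∇×B)₁ = ∂B₃/∂y − ∂B₂/∂z = y
(∇×B)₂ = ∂B₁/∂z − ∂B₃/∂x = -11
(∇×B)₃ = ∂B₂/∂x − ∂B₁/∂y = -4
∇×B = (y, -11, -4)
At (3, 2, 3): (2, -11, -4).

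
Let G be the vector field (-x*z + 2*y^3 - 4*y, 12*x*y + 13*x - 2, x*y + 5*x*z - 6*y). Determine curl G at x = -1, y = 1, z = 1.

(-7, -5, 23)

(∇×G)₁ = ∂G₃/∂y − ∂G₂/∂z = x - 6
(∇×G)₂ = ∂G₁/∂z − ∂G₃/∂x = -x - y - 5*z
(∇×G)₃ = ∂G₂/∂x − ∂G₁/∂y = -6*y^2 + 12*y + 17
∇×G = (x - 6, -x - y - 5*z, -6*y^2 + 12*y + 17)
At (-1, 1, 1): (-7, -5, 23).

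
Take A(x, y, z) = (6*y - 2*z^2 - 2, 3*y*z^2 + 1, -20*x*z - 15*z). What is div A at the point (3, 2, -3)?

∂A₁/∂x = 0
∂A₂/∂y = 3*z^2
∂A₃/∂z = -20*x - 15
∇·A = -20*x + 3*z^2 - 15
At (3, 2, -3): -48.

-48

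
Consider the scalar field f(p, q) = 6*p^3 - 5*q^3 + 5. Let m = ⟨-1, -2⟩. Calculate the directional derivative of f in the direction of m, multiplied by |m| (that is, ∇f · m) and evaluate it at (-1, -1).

∂f/∂p = 18*p^2
∂f/∂q = -15*q^2
∇f at (-1, -1) = (18, -15)
∇f · m = (18)(-1) + (-15)(-2) = 12

12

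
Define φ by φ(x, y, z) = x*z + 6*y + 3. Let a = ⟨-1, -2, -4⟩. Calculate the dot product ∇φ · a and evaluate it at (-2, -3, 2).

∂φ/∂x = z
∂φ/∂y = 6
∂φ/∂z = x
∇φ at (-2, -3, 2) = (2, 6, -2)
∇φ · a = (2)(-1) + (6)(-2) + (-2)(-4) = -6

-6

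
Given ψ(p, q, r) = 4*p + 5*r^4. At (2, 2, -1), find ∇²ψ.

60

∂²ψ/∂p² = 0
∂²ψ/∂q² = 0
∂²ψ/∂r² = 60*r^2
∇²ψ = 60*r^2
At (2, 2, -1): 60.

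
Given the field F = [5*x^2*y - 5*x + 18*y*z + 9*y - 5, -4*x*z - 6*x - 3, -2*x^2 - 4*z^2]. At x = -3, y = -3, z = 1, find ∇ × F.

(-12, -66, -82)

(∇×F)₁ = ∂F₃/∂y − ∂F₂/∂z = 4*x
(∇×F)₂ = ∂F₁/∂z − ∂F₃/∂x = 4*x + 18*y
(∇×F)₃ = ∂F₂/∂x − ∂F₁/∂y = -5*x^2 - 22*z - 15
∇×F = (4*x, 4*x + 18*y, -5*x^2 - 22*z - 15)
At (-3, -3, 1): (-12, -66, -82).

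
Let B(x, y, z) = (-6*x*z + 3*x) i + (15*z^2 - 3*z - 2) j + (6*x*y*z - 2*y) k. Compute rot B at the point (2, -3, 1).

(∇×B)₁ = ∂B₃/∂y − ∂B₂/∂z = 6*x*z - 30*z + 1
(∇×B)₂ = ∂B₁/∂z − ∂B₃/∂x = -6*x - 6*y*z
(∇×B)₃ = ∂B₂/∂x − ∂B₁/∂y = 0
∇×B = (6*x*z - 30*z + 1, -6*x - 6*y*z, 0)
At (2, -3, 1): (-17, 6, 0).

(-17, 6, 0)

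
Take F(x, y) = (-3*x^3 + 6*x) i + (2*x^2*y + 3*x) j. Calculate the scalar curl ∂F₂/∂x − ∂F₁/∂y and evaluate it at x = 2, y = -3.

∂F₂/∂x = 4*x*y + 3
∂F₁/∂y = 0
Scalar curl = 4*x*y + 3
At (2, -3): -21.

-21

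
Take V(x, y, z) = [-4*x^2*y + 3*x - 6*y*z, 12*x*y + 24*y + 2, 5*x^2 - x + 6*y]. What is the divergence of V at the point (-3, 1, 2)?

∂V₁/∂x = -8*x*y + 3
∂V₂/∂y = 12*x + 24
∂V₃/∂z = 0
∇·V = -8*x*y + 12*x + 27
At (-3, 1, 2): 15.

15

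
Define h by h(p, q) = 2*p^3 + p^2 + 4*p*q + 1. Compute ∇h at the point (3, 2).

∂h/∂p = 6*p^2 + 2*p + 4*q
∂h/∂q = 4*p
∇h = (6*p^2 + 2*p + 4*q, 4*p)
At (3, 2): (68, 12).

(68, 12)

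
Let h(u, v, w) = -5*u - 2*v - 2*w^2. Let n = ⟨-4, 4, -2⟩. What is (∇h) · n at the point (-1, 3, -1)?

∂h/∂u = -5
∂h/∂v = -2
∂h/∂w = -4*w
∇h at (-1, 3, -1) = (-5, -2, 4)
∇h · n = (-5)(-4) + (-2)(4) + (4)(-2) = 4

4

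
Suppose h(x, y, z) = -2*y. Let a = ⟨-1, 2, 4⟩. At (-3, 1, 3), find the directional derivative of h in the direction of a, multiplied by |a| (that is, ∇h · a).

∂h/∂x = 0
∂h/∂y = -2
∂h/∂z = 0
∇h at (-3, 1, 3) = (0, -2, 0)
∇h · a = (0)(-1) + (-2)(2) + (0)(4) = -4

-4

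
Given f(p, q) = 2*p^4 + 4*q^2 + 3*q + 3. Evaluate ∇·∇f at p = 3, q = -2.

224

∂²f/∂p² = 24*p^2
∂²f/∂q² = 8
∇²f = 24*p^2 + 8
At (3, -2): 224.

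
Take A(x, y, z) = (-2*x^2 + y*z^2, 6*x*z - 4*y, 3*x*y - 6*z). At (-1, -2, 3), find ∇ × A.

(3, -6, 9)

(∇×A)₁ = ∂A₃/∂y − ∂A₂/∂z = -3*x
(∇×A)₂ = ∂A₁/∂z − ∂A₃/∂x = 2*y*z - 3*y
(∇×A)₃ = ∂A₂/∂x − ∂A₁/∂y = -z^2 + 6*z
∇×A = (-3*x, 2*y*z - 3*y, -z^2 + 6*z)
At (-1, -2, 3): (3, -6, 9).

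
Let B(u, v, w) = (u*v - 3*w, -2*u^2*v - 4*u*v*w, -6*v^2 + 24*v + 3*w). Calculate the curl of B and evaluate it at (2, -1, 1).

(28, -3, 10)

(∇×B)₁ = ∂B₃/∂v − ∂B₂/∂w = 4*u*v - 12*v + 24
(∇×B)₂ = ∂B₁/∂w − ∂B₃/∂u = -3
(∇×B)₃ = ∂B₂/∂u − ∂B₁/∂v = -4*u*v - u - 4*v*w
∇×B = (4*u*v - 12*v + 24, -3, -4*u*v - u - 4*v*w)
At (2, -1, 1): (28, -3, 10).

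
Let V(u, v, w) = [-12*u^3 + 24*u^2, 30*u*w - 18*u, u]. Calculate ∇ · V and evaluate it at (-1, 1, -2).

-84

∂V₁/∂u = -36*u^2 + 48*u
∂V₂/∂v = 0
∂V₃/∂w = 0
∇·V = -36*u^2 + 48*u
At (-1, 1, -2): -84.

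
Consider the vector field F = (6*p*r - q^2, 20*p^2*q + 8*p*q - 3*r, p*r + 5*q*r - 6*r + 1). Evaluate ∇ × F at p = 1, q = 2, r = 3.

(∇×F)₁ = ∂F₃/∂q − ∂F₂/∂r = 5*r + 3
(∇×F)₂ = ∂F₁/∂r − ∂F₃/∂p = 6*p - r
(∇×F)₃ = ∂F₂/∂p − ∂F₁/∂q = 40*p*q + 10*q
∇×F = (5*r + 3, 6*p - r, 40*p*q + 10*q)
At (1, 2, 3): (18, 3, 100).

(18, 3, 100)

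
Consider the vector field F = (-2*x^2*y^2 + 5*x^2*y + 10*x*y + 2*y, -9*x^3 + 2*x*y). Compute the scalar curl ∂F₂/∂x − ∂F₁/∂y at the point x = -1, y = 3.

∂F₂/∂x = -27*x^2 + 2*y
∂F₁/∂y = -4*x^2*y + 5*x^2 + 10*x + 2
Scalar curl = 4*x^2*y - 32*x^2 - 10*x + 2*y - 2
At (-1, 3): -6.

-6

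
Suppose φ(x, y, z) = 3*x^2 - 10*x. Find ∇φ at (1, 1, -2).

(-4, 0, 0)

∂φ/∂x = 6*x - 10
∂φ/∂y = 0
∂φ/∂z = 0
∇φ = (6*x - 10, 0, 0)
At (1, 1, -2): (-4, 0, 0).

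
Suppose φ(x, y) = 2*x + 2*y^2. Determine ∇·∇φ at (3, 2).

4

∂²φ/∂x² = 0
∂²φ/∂y² = 4
∇²φ = 4
At (3, 2): 4.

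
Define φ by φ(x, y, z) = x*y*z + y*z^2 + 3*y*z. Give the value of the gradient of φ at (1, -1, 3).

∂φ/∂x = y*z
∂φ/∂y = x*z + z^2 + 3*z
∂φ/∂z = x*y + 2*y*z + 3*y
∇φ = (y*z, x*z + z^2 + 3*z, x*y + 2*y*z + 3*y)
At (1, -1, 3): (-3, 21, -10).

(-3, 21, -10)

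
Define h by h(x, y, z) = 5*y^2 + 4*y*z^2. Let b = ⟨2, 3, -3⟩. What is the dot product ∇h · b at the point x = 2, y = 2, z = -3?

∂h/∂x = 0
∂h/∂y = 10*y + 4*z^2
∂h/∂z = 8*y*z
∇h at (2, 2, -3) = (0, 56, -48)
∇h · b = (0)(2) + (56)(3) + (-48)(-3) = 312

312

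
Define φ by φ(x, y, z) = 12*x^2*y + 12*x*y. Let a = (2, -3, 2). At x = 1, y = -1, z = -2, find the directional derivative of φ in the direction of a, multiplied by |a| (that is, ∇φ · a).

∂φ/∂x = 24*x*y + 12*y
∂φ/∂y = 12*x^2 + 12*x
∂φ/∂z = 0
∇φ at (1, -1, -2) = (-36, 24, 0)
∇φ · a = (-36)(2) + (24)(-3) + (0)(2) = -144

-144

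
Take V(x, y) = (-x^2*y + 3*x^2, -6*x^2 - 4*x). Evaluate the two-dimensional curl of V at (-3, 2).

∂V₂/∂x = -12*x - 4
∂V₁/∂y = -x^2
Scalar curl = x^2 - 12*x - 4
At (-3, 2): 41.

41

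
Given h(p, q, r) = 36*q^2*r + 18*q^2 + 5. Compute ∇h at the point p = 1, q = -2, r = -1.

∂h/∂p = 0
∂h/∂q = 72*q*r + 36*q
∂h/∂r = 36*q^2
∇h = (0, 72*q*r + 36*q, 36*q^2)
At (1, -2, -1): (0, 72, 144).

(0, 72, 144)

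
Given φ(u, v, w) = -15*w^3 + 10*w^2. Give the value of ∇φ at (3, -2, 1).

∂φ/∂u = 0
∂φ/∂v = 0
∂φ/∂w = -45*w^2 + 20*w
∇φ = (0, 0, -45*w^2 + 20*w)
At (3, -2, 1): (0, 0, -25).

(0, 0, -25)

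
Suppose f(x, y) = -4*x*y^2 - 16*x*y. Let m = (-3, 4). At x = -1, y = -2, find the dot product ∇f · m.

-48

∂f/∂x = -4*y^2 - 16*y
∂f/∂y = -8*x*y - 16*x
∇f at (-1, -2) = (16, 0)
∇f · m = (16)(-3) + (0)(4) = -48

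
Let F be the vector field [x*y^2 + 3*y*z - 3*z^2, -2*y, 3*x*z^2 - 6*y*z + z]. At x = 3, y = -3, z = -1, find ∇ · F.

8

∂F₁/∂x = y^2
∂F₂/∂y = -2
∂F₃/∂z = 6*x*z - 6*y + 1
∇·F = 6*x*z + y^2 - 6*y - 1
At (3, -3, -1): 8.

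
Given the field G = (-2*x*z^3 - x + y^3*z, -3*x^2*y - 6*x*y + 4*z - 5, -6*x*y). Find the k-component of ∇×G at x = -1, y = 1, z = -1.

3

(∇×G)_3 = ∂G₂/∂x − ∂G₁/∂y
= -6*x*y - 6*y − (3*y^2*z)
= -6*x*y - 3*y^2*z - 6*y
At (-1, 1, -1): 3.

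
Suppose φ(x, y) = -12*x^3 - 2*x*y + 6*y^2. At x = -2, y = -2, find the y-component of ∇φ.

-20

(∇φ)_2 = ∂φ/∂y = -2*x + 12*y
At (-2, -2): -20.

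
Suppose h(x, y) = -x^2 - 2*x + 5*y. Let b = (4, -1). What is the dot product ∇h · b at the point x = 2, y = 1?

-29

∂h/∂x = -2*x - 2
∂h/∂y = 5
∇h at (2, 1) = (-6, 5)
∇h · b = (-6)(4) + (5)(-1) = -29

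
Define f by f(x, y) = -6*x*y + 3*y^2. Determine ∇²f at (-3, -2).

6

∂²f/∂x² = 0
∂²f/∂y² = 6
∇²f = 6
At (-3, -2): 6.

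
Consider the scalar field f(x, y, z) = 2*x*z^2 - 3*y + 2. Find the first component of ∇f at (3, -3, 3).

(∇f)_1 = ∂f/∂x = 2*z^2
At (3, -3, 3): 18.

18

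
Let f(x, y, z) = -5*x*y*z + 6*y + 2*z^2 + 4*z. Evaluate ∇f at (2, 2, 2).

∂f/∂x = -5*y*z
∂f/∂y = -5*x*z + 6
∂f/∂z = -5*x*y + 4*z + 4
∇f = (-5*y*z, -5*x*z + 6, -5*x*y + 4*z + 4)
At (2, 2, 2): (-20, -14, -8).

(-20, -14, -8)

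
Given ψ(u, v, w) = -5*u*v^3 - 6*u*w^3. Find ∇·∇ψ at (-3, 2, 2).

396

∂²ψ/∂u² = 0
∂²ψ/∂v² = -30*u*v
∂²ψ/∂w² = -36*u*w
∇²ψ = -30*u*v - 36*u*w
At (-3, 2, 2): 396.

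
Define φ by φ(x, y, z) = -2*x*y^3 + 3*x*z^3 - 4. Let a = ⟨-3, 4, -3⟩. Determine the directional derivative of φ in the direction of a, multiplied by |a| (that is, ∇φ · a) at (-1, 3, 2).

∂φ/∂x = -2*y^3 + 3*z^3
∂φ/∂y = -6*x*y^2
∂φ/∂z = 9*x*z^2
∇φ at (-1, 3, 2) = (-30, 54, -36)
∇φ · a = (-30)(-3) + (54)(4) + (-36)(-3) = 414

414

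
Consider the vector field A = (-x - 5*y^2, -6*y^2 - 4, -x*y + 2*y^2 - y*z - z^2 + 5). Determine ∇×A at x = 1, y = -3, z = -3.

(-10, -3, -30)

(∇×A)₁ = ∂A₃/∂y − ∂A₂/∂z = -x + 4*y - z
(∇×A)₂ = ∂A₁/∂z − ∂A₃/∂x = y
(∇×A)₃ = ∂A₂/∂x − ∂A₁/∂y = 10*y
∇×A = (-x + 4*y - z, y, 10*y)
At (1, -3, -3): (-10, -3, -30).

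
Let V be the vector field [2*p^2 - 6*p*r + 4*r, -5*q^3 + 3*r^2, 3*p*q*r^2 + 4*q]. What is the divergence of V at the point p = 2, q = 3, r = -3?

∂V₁/∂p = 4*p - 6*r
∂V₂/∂q = -15*q^2
∂V₃/∂r = 6*p*q*r
∇·V = 6*p*q*r + 4*p - 15*q^2 - 6*r
At (2, 3, -3): -217.

-217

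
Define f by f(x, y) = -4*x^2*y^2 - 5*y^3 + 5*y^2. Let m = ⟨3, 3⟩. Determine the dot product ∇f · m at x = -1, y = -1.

-27

∂f/∂x = -8*x*y^2
∂f/∂y = -8*x^2*y - 15*y^2 + 10*y
∇f at (-1, -1) = (8, -17)
∇f · m = (8)(3) + (-17)(3) = -27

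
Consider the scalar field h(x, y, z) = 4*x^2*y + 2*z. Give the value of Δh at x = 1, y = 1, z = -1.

8

∂²h/∂x² = 8*y
∂²h/∂y² = 0
∂²h/∂z² = 0
∇²h = 8*y
At (1, 1, -1): 8.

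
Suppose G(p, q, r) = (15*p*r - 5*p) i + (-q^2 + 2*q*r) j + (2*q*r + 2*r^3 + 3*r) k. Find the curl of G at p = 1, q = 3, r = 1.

(∇×G)₁ = ∂G₃/∂q − ∂G₂/∂r = -2*q + 2*r
(∇×G)₂ = ∂G₁/∂r − ∂G₃/∂p = 15*p
(∇×G)₃ = ∂G₂/∂p − ∂G₁/∂q = 0
∇×G = (-2*q + 2*r, 15*p, 0)
At (1, 3, 1): (-4, 15, 0).

(-4, 15, 0)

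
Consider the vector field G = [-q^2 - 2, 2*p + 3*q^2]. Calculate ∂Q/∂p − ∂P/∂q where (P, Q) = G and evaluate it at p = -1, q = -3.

-4

∂G₂/∂p = 2
∂G₁/∂q = -2*q
Scalar curl = 2*q + 2
At (-1, -3): -4.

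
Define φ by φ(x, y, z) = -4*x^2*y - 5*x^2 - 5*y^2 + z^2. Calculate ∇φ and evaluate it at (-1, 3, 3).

(34, -34, 6)

∂φ/∂x = -8*x*y - 10*x
∂φ/∂y = -4*x^2 - 10*y
∂φ/∂z = 2*z
∇φ = (-8*x*y - 10*x, -4*x^2 - 10*y, 2*z)
At (-1, 3, 3): (34, -34, 6).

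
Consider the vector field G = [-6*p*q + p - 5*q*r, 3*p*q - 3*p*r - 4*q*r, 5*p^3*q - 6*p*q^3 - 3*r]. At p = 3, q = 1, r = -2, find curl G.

(94, -134, 17)

(∇×G)₁ = ∂G₃/∂q − ∂G₂/∂r = 5*p^3 - 18*p*q^2 + 3*p + 4*q
(∇×G)₂ = ∂G₁/∂r − ∂G₃/∂p = -15*p^2*q + 6*q^3 - 5*q
(∇×G)₃ = ∂G₂/∂p − ∂G₁/∂q = 6*p + 3*q + 2*r
∇×G = (5*p^3 - 18*p*q^2 + 3*p + 4*q, -15*p^2*q + 6*q^3 - 5*q, 6*p + 3*q + 2*r)
At (3, 1, -2): (94, -134, 17).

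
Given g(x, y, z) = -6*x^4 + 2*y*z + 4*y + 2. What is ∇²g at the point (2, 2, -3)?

∂²g/∂x² = -72*x^2
∂²g/∂y² = 0
∂²g/∂z² = 0
∇²g = -72*x^2
At (2, 2, -3): -288.

-288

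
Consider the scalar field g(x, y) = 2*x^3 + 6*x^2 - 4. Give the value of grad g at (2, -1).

(48, 0)

∂g/∂x = 6*x^2 + 12*x
∂g/∂y = 0
∇g = (6*x^2 + 12*x, 0)
At (2, -1): (48, 0).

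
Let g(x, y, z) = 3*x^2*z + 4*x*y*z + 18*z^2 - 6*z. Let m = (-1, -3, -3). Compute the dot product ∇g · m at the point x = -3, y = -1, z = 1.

-149

∂g/∂x = 6*x*z + 4*y*z
∂g/∂y = 4*x*z
∂g/∂z = 3*x^2 + 4*x*y + 36*z - 6
∇g at (-3, -1, 1) = (-22, -12, 69)
∇g · m = (-22)(-1) + (-12)(-3) + (69)(-3) = -149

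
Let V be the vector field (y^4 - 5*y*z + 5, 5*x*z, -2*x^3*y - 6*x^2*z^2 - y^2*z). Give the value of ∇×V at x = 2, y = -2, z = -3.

(-38, 178, 2)

(∇×V)₁ = ∂V₃/∂y − ∂V₂/∂z = -2*x^3 - 5*x - 2*y*z
(∇×V)₂ = ∂V₁/∂z − ∂V₃/∂x = 6*x^2*y + 12*x*z^2 - 5*y
(∇×V)₃ = ∂V₂/∂x − ∂V₁/∂y = -4*y^3 + 10*z
∇×V = (-2*x^3 - 5*x - 2*y*z, 6*x^2*y + 12*x*z^2 - 5*y, -4*y^3 + 10*z)
At (2, -2, -3): (-38, 178, 2).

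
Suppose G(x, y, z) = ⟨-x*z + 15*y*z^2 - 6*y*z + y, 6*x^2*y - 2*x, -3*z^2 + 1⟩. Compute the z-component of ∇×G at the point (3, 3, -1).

(∇×G)_3 = ∂G₂/∂x − ∂G₁/∂y
= 12*x*y - 2 − (15*z^2 - 6*z + 1)
= 12*x*y - 15*z^2 + 6*z - 3
At (3, 3, -1): 84.

84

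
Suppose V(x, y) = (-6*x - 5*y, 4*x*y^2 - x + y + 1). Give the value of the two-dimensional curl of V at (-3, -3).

40

∂V₂/∂x = 4*y^2 - 1
∂V₁/∂y = -5
Scalar curl = 4*y^2 + 4
At (-3, -3): 40.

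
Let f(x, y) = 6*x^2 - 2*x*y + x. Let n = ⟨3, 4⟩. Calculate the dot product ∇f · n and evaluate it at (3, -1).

∂f/∂x = 12*x - 2*y + 1
∂f/∂y = -2*x
∇f at (3, -1) = (39, -6)
∇f · n = (39)(3) + (-6)(4) = 93

93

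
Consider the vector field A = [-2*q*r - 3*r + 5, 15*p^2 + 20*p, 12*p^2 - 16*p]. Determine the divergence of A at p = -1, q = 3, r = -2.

0

∂A₁/∂p = 0
∂A₂/∂q = 0
∂A₃/∂r = 0
∇·A = 0
At (-1, 3, -2): 0.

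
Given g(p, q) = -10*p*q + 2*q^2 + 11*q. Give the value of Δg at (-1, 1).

4

∂²g/∂p² = 0
∂²g/∂q² = 4
∇²g = 4
At (-1, 1): 4.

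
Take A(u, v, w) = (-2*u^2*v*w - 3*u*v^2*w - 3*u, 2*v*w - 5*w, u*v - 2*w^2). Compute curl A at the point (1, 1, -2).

(∇×A)₁ = ∂A₃/∂v − ∂A₂/∂w = u - 2*v + 5
(∇×A)₂ = ∂A₁/∂w − ∂A₃/∂u = -2*u^2*v - 3*u*v^2 - v
(∇×A)₃ = ∂A₂/∂u − ∂A₁/∂v = 2*u^2*w + 6*u*v*w
∇×A = (u - 2*v + 5, -2*u^2*v - 3*u*v^2 - v, 2*u^2*w + 6*u*v*w)
At (1, 1, -2): (4, -6, -16).

(4, -6, -16)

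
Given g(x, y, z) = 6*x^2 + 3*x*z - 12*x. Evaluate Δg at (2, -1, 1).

12

∂²g/∂x² = 12
∂²g/∂y² = 0
∂²g/∂z² = 0
∇²g = 12
At (2, -1, 1): 12.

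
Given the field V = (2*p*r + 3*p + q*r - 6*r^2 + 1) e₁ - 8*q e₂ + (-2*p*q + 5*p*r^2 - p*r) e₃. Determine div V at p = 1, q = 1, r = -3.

∂V₁/∂p = 2*r + 3
∂V₂/∂q = -8
∂V₃/∂r = 10*p*r - p
∇·V = 10*p*r - p + 2*r - 5
At (1, 1, -3): -42.

-42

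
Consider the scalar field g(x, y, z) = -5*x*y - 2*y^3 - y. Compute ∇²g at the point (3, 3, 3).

∂²g/∂x² = 0
∂²g/∂y² = -12*y
∂²g/∂z² = 0
∇²g = -12*y
At (3, 3, 3): -36.

-36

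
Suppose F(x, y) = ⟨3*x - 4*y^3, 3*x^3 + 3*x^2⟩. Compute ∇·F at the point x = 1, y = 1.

∂F₁/∂x = 3
∂F₂/∂y = 0
∇·F = 3
At (1, 1): 3.

3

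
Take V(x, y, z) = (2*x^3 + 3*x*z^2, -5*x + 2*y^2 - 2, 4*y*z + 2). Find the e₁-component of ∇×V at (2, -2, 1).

(∇×V)_1 = ∂V₃/∂y − ∂V₂/∂z
= 4*z − (0)
= 4*z
At (2, -2, 1): 4.

4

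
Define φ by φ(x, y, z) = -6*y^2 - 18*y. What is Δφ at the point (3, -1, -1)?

-12

∂²φ/∂x² = 0
∂²φ/∂y² = -12
∂²φ/∂z² = 0
∇²φ = -12
At (3, -1, -1): -12.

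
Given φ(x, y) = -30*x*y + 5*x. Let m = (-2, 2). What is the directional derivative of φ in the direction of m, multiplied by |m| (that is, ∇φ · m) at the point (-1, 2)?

170

∂φ/∂x = -30*y + 5
∂φ/∂y = -30*x
∇φ at (-1, 2) = (-55, 30)
∇φ · m = (-55)(-2) + (30)(2) = 170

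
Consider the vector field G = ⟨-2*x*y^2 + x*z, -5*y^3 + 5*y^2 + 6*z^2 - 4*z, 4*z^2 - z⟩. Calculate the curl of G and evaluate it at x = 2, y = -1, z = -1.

(16, 2, -8)

(∇×G)₁ = ∂G₃/∂y − ∂G₂/∂z = -12*z + 4
(∇×G)₂ = ∂G₁/∂z − ∂G₃/∂x = x
(∇×G)₃ = ∂G₂/∂x − ∂G₁/∂y = 4*x*y
∇×G = (-12*z + 4, x, 4*x*y)
At (2, -1, -1): (16, 2, -8).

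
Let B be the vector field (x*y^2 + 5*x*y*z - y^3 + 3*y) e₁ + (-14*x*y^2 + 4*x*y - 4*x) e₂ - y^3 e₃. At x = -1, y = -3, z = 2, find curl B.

(∇×B)₁ = ∂B₃/∂y − ∂B₂/∂z = -3*y^2
(∇×B)₂ = ∂B₁/∂z − ∂B₃/∂x = 5*x*y
(∇×B)₃ = ∂B₂/∂x − ∂B₁/∂y = -2*x*y - 5*x*z - 11*y^2 + 4*y - 7
∇×B = (-3*y^2, 5*x*y, -2*x*y - 5*x*z - 11*y^2 + 4*y - 7)
At (-1, -3, 2): (-27, 15, -114).

(-27, 15, -114)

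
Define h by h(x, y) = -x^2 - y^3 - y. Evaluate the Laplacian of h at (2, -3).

16

∂²h/∂x² = -2
∂²h/∂y² = -6*y
∇²h = -6*y - 2
At (2, -3): 16.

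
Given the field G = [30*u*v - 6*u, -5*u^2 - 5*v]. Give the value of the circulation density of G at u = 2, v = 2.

-80

∂G₂/∂u = -10*u
∂G₁/∂v = 30*u
Scalar curl = -40*u
At (2, 2): -80.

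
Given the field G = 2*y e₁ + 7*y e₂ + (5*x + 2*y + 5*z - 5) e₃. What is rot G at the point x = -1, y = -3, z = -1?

(∇×G)₁ = ∂G₃/∂y − ∂G₂/∂z = 2
(∇×G)₂ = ∂G₁/∂z − ∂G₃/∂x = -5
(∇×G)₃ = ∂G₂/∂x − ∂G₁/∂y = -2
∇×G = (2, -5, -2)
At (-1, -3, -1): (2, -5, -2).

(2, -5, -2)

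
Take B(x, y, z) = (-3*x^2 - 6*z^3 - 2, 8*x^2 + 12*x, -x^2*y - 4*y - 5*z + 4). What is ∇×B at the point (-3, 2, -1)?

(∇×B)₁ = ∂B₃/∂y − ∂B₂/∂z = -x^2 - 4
(∇×B)₂ = ∂B₁/∂z − ∂B₃/∂x = 2*x*y - 18*z^2
(∇×B)₃ = ∂B₂/∂x − ∂B₁/∂y = 16*x + 12
∇×B = (-x^2 - 4, 2*x*y - 18*z^2, 16*x + 12)
At (-3, 2, -1): (-13, -30, -36).

(-13, -30, -36)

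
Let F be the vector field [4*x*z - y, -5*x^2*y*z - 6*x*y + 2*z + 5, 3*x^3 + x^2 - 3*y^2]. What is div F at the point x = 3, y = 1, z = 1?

∂F₁/∂x = 4*z
∂F₂/∂y = -5*x^2*z - 6*x
∂F₃/∂z = 0
∇·F = -5*x^2*z - 6*x + 4*z
At (3, 1, 1): -59.

-59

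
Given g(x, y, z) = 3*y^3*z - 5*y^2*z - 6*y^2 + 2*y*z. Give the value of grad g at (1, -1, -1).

(0, -9, -10)

∂g/∂x = 0
∂g/∂y = 9*y^2*z - 10*y*z - 12*y + 2*z
∂g/∂z = 3*y^3 - 5*y^2 + 2*y
∇g = (0, 9*y^2*z - 10*y*z - 12*y + 2*z, 3*y^3 - 5*y^2 + 2*y)
At (1, -1, -1): (0, -9, -10).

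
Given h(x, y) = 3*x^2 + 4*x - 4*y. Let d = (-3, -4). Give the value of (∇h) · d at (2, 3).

-32

∂h/∂x = 6*x + 4
∂h/∂y = -4
∇h at (2, 3) = (16, -4)
∇h · d = (16)(-3) + (-4)(-4) = -32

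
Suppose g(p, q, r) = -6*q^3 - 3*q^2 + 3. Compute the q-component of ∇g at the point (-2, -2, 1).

(∇g)_2 = ∂g/∂q = -18*q^2 - 6*q
At (-2, -2, 1): -60.

-60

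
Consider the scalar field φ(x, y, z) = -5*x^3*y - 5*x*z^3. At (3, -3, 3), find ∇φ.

(270, -135, -405)

∂φ/∂x = -15*x^2*y - 5*z^3
∂φ/∂y = -5*x^3
∂φ/∂z = -15*x*z^2
∇φ = (-15*x^2*y - 5*z^3, -5*x^3, -15*x*z^2)
At (3, -3, 3): (270, -135, -405).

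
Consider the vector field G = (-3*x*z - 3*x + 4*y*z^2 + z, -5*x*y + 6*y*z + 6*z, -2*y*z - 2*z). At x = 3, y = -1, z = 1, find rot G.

(-2, -16, 1)

(∇×G)₁ = ∂G₃/∂y − ∂G₂/∂z = -6*y - 2*z - 6
(∇×G)₂ = ∂G₁/∂z − ∂G₃/∂x = -3*x + 8*y*z + 1
(∇×G)₃ = ∂G₂/∂x − ∂G₁/∂y = -5*y - 4*z^2
∇×G = (-6*y - 2*z - 6, -3*x + 8*y*z + 1, -5*y - 4*z^2)
At (3, -1, 1): (-2, -16, 1).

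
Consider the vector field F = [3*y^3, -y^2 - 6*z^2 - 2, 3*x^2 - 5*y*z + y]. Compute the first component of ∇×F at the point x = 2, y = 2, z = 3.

(∇×F)_1 = ∂F₃/∂y − ∂F₂/∂z
= -5*z + 1 − (-12*z)
= 7*z + 1
At (2, 2, 3): 22.

22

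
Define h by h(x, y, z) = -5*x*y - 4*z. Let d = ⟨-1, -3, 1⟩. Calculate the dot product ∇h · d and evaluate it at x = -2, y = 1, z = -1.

-29

∂h/∂x = -5*y
∂h/∂y = -5*x
∂h/∂z = -4
∇h at (-2, 1, -1) = (-5, 10, -4)
∇h · d = (-5)(-1) + (10)(-3) + (-4)(1) = -29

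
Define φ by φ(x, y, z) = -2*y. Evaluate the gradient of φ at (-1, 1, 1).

∂φ/∂x = 0
∂φ/∂y = -2
∂φ/∂z = 0
∇φ = (0, -2, 0)
At (-1, 1, 1): (0, -2, 0).

(0, -2, 0)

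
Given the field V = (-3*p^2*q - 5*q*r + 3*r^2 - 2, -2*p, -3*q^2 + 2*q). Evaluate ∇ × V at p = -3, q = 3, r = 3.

(∇×V)₁ = ∂V₃/∂q − ∂V₂/∂r = -6*q + 2
(∇×V)₂ = ∂V₁/∂r − ∂V₃/∂p = -5*q + 6*r
(∇×V)₃ = ∂V₂/∂p − ∂V₁/∂q = 3*p^2 + 5*r - 2
∇×V = (-6*q + 2, -5*q + 6*r, 3*p^2 + 5*r - 2)
At (-3, 3, 3): (-16, 3, 40).

(-16, 3, 40)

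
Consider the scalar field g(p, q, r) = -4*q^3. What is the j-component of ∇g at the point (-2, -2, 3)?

(∇g)_2 = ∂g/∂q = -12*q^2
At (-2, -2, 3): -48.

-48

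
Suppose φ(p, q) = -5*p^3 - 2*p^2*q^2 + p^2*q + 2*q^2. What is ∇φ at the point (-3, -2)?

∂φ/∂p = -15*p^2 - 4*p*q^2 + 2*p*q
∂φ/∂q = -4*p^2*q + p^2 + 4*q
∇φ = (-15*p^2 - 4*p*q^2 + 2*p*q, -4*p^2*q + p^2 + 4*q)
At (-3, -2): (-75, 73).

(-75, 73)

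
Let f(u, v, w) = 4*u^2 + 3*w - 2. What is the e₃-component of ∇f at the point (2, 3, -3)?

3

(∇f)_3 = ∂f/∂w = 3
At (2, 3, -3): 3.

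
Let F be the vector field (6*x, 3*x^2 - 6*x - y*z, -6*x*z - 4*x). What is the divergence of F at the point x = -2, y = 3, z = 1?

17

∂F₁/∂x = 6
∂F₂/∂y = -z
∂F₃/∂z = -6*x
∇·F = -6*x - z + 6
At (-2, 3, 1): 17.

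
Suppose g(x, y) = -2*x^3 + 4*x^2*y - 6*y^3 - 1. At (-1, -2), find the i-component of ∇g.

10

(∇g)_1 = ∂g/∂x = -6*x^2 + 8*x*y
At (-1, -2): 10.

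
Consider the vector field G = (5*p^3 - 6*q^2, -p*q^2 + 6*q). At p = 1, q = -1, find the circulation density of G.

∂G₂/∂p = -q^2
∂G₁/∂q = -12*q
Scalar curl = -q^2 + 12*q
At (1, -1): -13.

-13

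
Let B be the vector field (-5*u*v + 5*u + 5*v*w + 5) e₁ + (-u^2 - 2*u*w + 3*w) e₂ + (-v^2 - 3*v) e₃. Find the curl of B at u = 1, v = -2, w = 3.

(0, -10, -18)

(∇×B)₁ = ∂B₃/∂v − ∂B₂/∂w = 2*u - 2*v - 6
(∇×B)₂ = ∂B₁/∂w − ∂B₃/∂u = 5*v
(∇×B)₃ = ∂B₂/∂u − ∂B₁/∂v = 3*u - 7*w
∇×B = (2*u - 2*v - 6, 5*v, 3*u - 7*w)
At (1, -2, 3): (0, -10, -18).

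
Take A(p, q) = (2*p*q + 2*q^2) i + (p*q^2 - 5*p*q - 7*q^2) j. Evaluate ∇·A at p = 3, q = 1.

∂A₁/∂p = 2*q
∂A₂/∂q = 2*p*q - 5*p - 14*q
∇·A = 2*p*q - 5*p - 12*q
At (3, 1): -21.

-21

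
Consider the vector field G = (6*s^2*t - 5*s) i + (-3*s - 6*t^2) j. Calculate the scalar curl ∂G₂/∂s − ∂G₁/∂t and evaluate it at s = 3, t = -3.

∂G₂/∂s = -3
∂G₁/∂t = 6*s^2
Scalar curl = -6*s^2 - 3
At (3, -3): -57.

-57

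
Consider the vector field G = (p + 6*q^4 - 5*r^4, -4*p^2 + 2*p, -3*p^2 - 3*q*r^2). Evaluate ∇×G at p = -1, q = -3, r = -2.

(-12, 154, 658)

(∇×G)₁ = ∂G₃/∂q − ∂G₂/∂r = -3*r^2
(∇×G)₂ = ∂G₁/∂r − ∂G₃/∂p = 6*p - 20*r^3
(∇×G)₃ = ∂G₂/∂p − ∂G₁/∂q = -8*p - 24*q^3 + 2
∇×G = (-3*r^2, 6*p - 20*r^3, -8*p - 24*q^3 + 2)
At (-1, -3, -2): (-12, 154, 658).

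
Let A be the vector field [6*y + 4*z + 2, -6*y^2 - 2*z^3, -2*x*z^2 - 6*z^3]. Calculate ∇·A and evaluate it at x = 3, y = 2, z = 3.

-222

∂A₁/∂x = 0
∂A₂/∂y = -12*y
∂A₃/∂z = -4*x*z - 18*z^2
∇·A = -4*x*z - 12*y - 18*z^2
At (3, 2, 3): -222.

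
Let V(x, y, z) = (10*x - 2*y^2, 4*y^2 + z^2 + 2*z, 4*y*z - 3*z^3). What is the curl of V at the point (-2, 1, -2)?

(∇×V)₁ = ∂V₃/∂y − ∂V₂/∂z = 2*z - 2
(∇×V)₂ = ∂V₁/∂z − ∂V₃/∂x = 0
(∇×V)₃ = ∂V₂/∂x − ∂V₁/∂y = 4*y
∇×V = (2*z - 2, 0, 4*y)
At (-2, 1, -2): (-6, 0, 4).

(-6, 0, 4)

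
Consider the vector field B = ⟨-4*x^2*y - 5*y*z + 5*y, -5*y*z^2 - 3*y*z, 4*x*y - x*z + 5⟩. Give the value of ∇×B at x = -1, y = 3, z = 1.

(35, -26, 4)

(∇×B)₁ = ∂B₃/∂y − ∂B₂/∂z = 4*x + 10*y*z + 3*y
(∇×B)₂ = ∂B₁/∂z − ∂B₃/∂x = -9*y + z
(∇×B)₃ = ∂B₂/∂x − ∂B₁/∂y = 4*x^2 + 5*z - 5
∇×B = (4*x + 10*y*z + 3*y, -9*y + z, 4*x^2 + 5*z - 5)
At (-1, 3, 1): (35, -26, 4).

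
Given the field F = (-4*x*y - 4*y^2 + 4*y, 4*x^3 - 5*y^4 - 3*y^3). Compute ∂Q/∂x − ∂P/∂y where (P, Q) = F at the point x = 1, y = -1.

∂F₂/∂x = 12*x^2
∂F₁/∂y = -4*x - 8*y + 4
Scalar curl = 12*x^2 + 4*x + 8*y - 4
At (1, -1): 4.

4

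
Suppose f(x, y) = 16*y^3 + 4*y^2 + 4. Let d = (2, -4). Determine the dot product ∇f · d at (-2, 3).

∂f/∂x = 0
∂f/∂y = 48*y^2 + 8*y
∇f at (-2, 3) = (0, 456)
∇f · d = (0)(2) + (456)(-4) = -1824

-1824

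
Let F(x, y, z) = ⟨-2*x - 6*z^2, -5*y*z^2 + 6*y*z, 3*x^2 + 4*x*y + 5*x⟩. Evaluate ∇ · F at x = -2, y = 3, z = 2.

-10

∂F₁/∂x = -2
∂F₂/∂y = -5*z^2 + 6*z
∂F₃/∂z = 0
∇·F = -5*z^2 + 6*z - 2
At (-2, 3, 2): -10.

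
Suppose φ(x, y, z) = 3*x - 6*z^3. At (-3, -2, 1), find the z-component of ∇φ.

(∇φ)_3 = ∂φ/∂z = -18*z^2
At (-3, -2, 1): -18.

-18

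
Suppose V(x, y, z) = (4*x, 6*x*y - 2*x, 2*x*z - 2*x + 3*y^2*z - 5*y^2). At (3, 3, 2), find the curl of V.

(6, -2, 16)

(∇×V)₁ = ∂V₃/∂y − ∂V₂/∂z = 6*y*z - 10*y
(∇×V)₂ = ∂V₁/∂z − ∂V₃/∂x = -2*z + 2
(∇×V)₃ = ∂V₂/∂x − ∂V₁/∂y = 6*y - 2
∇×V = (6*y*z - 10*y, -2*z + 2, 6*y - 2)
At (3, 3, 2): (6, -2, 16).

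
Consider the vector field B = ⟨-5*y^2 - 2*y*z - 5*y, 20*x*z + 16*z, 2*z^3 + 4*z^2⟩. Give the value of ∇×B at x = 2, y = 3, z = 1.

(∇×B)₁ = ∂B₃/∂y − ∂B₂/∂z = -20*x - 16
(∇×B)₂ = ∂B₁/∂z − ∂B₃/∂x = -2*y
(∇×B)₃ = ∂B₂/∂x − ∂B₁/∂y = 10*y + 22*z + 5
∇×B = (-20*x - 16, -2*y, 10*y + 22*z + 5)
At (2, 3, 1): (-56, -6, 57).

(-56, -6, 57)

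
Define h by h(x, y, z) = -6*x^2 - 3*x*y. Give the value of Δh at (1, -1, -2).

∂²h/∂x² = -12
∂²h/∂y² = 0
∂²h/∂z² = 0
∇²h = -12
At (1, -1, -2): -12.

-12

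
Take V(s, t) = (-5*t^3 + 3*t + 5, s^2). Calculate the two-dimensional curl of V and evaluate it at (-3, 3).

126

∂V₂/∂s = 2*s
∂V₁/∂t = -15*t^2 + 3
Scalar curl = 2*s + 15*t^2 - 3
At (-3, 3): 126.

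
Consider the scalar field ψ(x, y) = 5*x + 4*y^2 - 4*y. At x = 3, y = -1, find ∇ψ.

(5, -12)

∂ψ/∂x = 5
∂ψ/∂y = 8*y - 4
∇ψ = (5, 8*y - 4)
At (3, -1): (5, -12).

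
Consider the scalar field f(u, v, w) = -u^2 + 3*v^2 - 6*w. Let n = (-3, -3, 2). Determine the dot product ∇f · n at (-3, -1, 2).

∂f/∂u = -2*u
∂f/∂v = 6*v
∂f/∂w = -6
∇f at (-3, -1, 2) = (6, -6, -6)
∇f · n = (6)(-3) + (-6)(-3) + (-6)(2) = -12

-12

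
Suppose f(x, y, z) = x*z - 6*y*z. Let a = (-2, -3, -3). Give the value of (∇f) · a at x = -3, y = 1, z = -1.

11

∂f/∂x = z
∂f/∂y = -6*z
∂f/∂z = x - 6*y
∇f at (-3, 1, -1) = (-1, 6, -9)
∇f · a = (-1)(-2) + (6)(-3) + (-9)(-3) = 11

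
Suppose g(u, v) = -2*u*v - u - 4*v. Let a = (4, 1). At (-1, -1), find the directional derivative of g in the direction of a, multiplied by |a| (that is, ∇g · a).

2

∂g/∂u = -2*v - 1
∂g/∂v = -2*u - 4
∇g at (-1, -1) = (1, -2)
∇g · a = (1)(4) + (-2)(1) = 2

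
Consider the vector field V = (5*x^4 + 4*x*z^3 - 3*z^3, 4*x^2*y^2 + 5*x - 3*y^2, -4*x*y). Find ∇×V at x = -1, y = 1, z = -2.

(∇×V)₁ = ∂V₃/∂y − ∂V₂/∂z = -4*x
(∇×V)₂ = ∂V₁/∂z − ∂V₃/∂x = 12*x*z^2 + 4*y - 9*z^2
(∇×V)₃ = ∂V₂/∂x − ∂V₁/∂y = 8*x*y^2 + 5
∇×V = (-4*x, 12*x*z^2 + 4*y - 9*z^2, 8*x*y^2 + 5)
At (-1, 1, -2): (4, -80, -3).

(4, -80, -3)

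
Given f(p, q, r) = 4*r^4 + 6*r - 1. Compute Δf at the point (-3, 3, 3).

432

∂²f/∂p² = 0
∂²f/∂q² = 0
∂²f/∂r² = 48*r^2
∇²f = 48*r^2
At (-3, 3, 3): 432.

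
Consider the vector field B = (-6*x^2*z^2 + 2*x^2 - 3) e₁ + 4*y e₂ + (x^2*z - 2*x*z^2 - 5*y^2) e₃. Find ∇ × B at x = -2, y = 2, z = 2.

(∇×B)₁ = ∂B₃/∂y − ∂B₂/∂z = -10*y
(∇×B)₂ = ∂B₁/∂z − ∂B₃/∂x = -12*x^2*z - 2*x*z + 2*z^2
(∇×B)₃ = ∂B₂/∂x − ∂B₁/∂y = 0
∇×B = (-10*y, -12*x^2*z - 2*x*z + 2*z^2, 0)
At (-2, 2, 2): (-20, -80, 0).

(-20, -80, 0)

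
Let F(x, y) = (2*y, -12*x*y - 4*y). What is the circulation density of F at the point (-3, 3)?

∂F₂/∂x = -12*y
∂F₁/∂y = 2
Scalar curl = -12*y - 2
At (-3, 3): -38.

-38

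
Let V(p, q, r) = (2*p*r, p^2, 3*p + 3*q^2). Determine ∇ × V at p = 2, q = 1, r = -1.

(∇×V)₁ = ∂V₃/∂q − ∂V₂/∂r = 6*q
(∇×V)₂ = ∂V₁/∂r − ∂V₃/∂p = 2*p - 3
(∇×V)₃ = ∂V₂/∂p − ∂V₁/∂q = 2*p
∇×V = (6*q, 2*p - 3, 2*p)
At (2, 1, -1): (6, 1, 4).

(6, 1, 4)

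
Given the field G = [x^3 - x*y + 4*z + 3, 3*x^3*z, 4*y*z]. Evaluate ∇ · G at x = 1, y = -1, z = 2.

∂G₁/∂x = 3*x^2 - y
∂G₂/∂y = 0
∂G₃/∂z = 4*y
∇·G = 3*x^2 + 3*y
At (1, -1, 2): 0.

0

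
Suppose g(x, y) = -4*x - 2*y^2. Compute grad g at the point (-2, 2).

∂g/∂x = -4
∂g/∂y = -4*y
∇g = (-4, -4*y)
At (-2, 2): (-4, -8).

(-4, -8)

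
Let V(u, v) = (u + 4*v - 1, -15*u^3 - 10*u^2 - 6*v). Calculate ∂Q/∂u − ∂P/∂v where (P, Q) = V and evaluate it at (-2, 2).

∂V₂/∂u = -45*u^2 - 20*u
∂V₁/∂v = 4
Scalar curl = -45*u^2 - 20*u - 4
At (-2, 2): -144.

-144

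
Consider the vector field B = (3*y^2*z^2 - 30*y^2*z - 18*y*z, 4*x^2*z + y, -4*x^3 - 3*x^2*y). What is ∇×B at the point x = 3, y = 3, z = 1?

(-63, -108, 204)

(∇×B)₁ = ∂B₃/∂y − ∂B₂/∂z = -7*x^2
(∇×B)₂ = ∂B₁/∂z − ∂B₃/∂x = 12*x^2 + 6*x*y + 6*y^2*z - 30*y^2 - 18*y
(∇×B)₃ = ∂B₂/∂x − ∂B₁/∂y = 8*x*z - 6*y*z^2 + 60*y*z + 18*z
∇×B = (-7*x^2, 12*x^2 + 6*x*y + 6*y^2*z - 30*y^2 - 18*y, 8*x*z - 6*y*z^2 + 60*y*z + 18*z)
At (3, 3, 1): (-63, -108, 204).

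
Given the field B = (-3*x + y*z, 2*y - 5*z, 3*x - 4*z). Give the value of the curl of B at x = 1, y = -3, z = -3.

(5, -6, 3)

(∇×B)₁ = ∂B₃/∂y − ∂B₂/∂z = 5
(∇×B)₂ = ∂B₁/∂z − ∂B₃/∂x = y - 3
(∇×B)₃ = ∂B₂/∂x − ∂B₁/∂y = -z
∇×B = (5, y - 3, -z)
At (1, -3, -3): (5, -6, 3).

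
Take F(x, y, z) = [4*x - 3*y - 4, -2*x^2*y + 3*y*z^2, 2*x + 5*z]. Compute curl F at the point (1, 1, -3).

(18, -2, -1)

(∇×F)₁ = ∂F₃/∂y − ∂F₂/∂z = -6*y*z
(∇×F)₂ = ∂F₁/∂z − ∂F₃/∂x = -2
(∇×F)₃ = ∂F₂/∂x − ∂F₁/∂y = -4*x*y + 3
∇×F = (-6*y*z, -2, -4*x*y + 3)
At (1, 1, -3): (18, -2, -1).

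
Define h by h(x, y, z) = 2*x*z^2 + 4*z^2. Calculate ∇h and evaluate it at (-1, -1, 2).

∂h/∂x = 2*z^2
∂h/∂y = 0
∂h/∂z = 4*x*z + 8*z
∇h = (2*z^2, 0, 4*x*z + 8*z)
At (-1, -1, 2): (8, 0, 8).

(8, 0, 8)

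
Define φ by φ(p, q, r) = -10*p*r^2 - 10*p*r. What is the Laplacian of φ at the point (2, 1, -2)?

∂²φ/∂p² = 0
∂²φ/∂q² = 0
∂²φ/∂r² = -20*p
∇²φ = -20*p
At (2, 1, -2): -40.

-40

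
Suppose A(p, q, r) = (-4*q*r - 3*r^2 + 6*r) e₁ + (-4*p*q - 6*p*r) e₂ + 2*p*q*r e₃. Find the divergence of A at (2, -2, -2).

-16

∂A₁/∂p = 0
∂A₂/∂q = -4*p
∂A₃/∂r = 2*p*q
∇·A = 2*p*q - 4*p
At (2, -2, -2): -16.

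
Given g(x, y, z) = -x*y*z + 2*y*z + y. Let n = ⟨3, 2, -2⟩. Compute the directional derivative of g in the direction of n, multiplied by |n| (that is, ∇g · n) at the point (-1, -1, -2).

∂g/∂x = -y*z
∂g/∂y = -x*z + 2*z + 1
∂g/∂z = -x*y + 2*y
∇g at (-1, -1, -2) = (-2, -5, -3)
∇g · n = (-2)(3) + (-5)(2) + (-3)(-2) = -10

-10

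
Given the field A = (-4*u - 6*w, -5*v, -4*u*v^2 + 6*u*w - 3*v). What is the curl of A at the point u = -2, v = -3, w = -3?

(-51, 48, 0)

(∇×A)₁ = ∂A₃/∂v − ∂A₂/∂w = -8*u*v - 3
(∇×A)₂ = ∂A₁/∂w − ∂A₃/∂u = 4*v^2 - 6*w - 6
(∇×A)₃ = ∂A₂/∂u − ∂A₁/∂v = 0
∇×A = (-8*u*v - 3, 4*v^2 - 6*w - 6, 0)
At (-2, -3, -3): (-51, 48, 0).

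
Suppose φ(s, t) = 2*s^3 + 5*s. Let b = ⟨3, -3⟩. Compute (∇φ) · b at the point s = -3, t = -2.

∂φ/∂s = 6*s^2 + 5
∂φ/∂t = 0
∇φ at (-3, -2) = (59, 0)
∇φ · b = (59)(3) + (0)(-3) = 177

177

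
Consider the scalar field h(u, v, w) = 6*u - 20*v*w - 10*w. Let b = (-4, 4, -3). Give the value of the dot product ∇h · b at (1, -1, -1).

∂h/∂u = 6
∂h/∂v = -20*w
∂h/∂w = -20*v - 10
∇h at (1, -1, -1) = (6, 20, 10)
∇h · b = (6)(-4) + (20)(4) + (10)(-3) = 26

26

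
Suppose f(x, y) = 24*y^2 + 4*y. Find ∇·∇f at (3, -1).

∂²f/∂x² = 0
∂²f/∂y² = 48
∇²f = 48
At (3, -1): 48.

48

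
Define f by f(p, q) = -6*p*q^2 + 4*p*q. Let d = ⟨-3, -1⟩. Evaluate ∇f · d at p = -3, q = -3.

318

∂f/∂p = -6*q^2 + 4*q
∂f/∂q = -12*p*q + 4*p
∇f at (-3, -3) = (-66, -120)
∇f · d = (-66)(-3) + (-120)(-1) = 318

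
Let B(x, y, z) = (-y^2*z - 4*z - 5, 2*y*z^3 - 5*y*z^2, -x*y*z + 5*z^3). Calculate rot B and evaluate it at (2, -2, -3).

(174, -2, 12)

(∇×B)₁ = ∂B₃/∂y − ∂B₂/∂z = -x*z - 6*y*z^2 + 10*y*z
(∇×B)₂ = ∂B₁/∂z − ∂B₃/∂x = -y^2 + y*z - 4
(∇×B)₃ = ∂B₂/∂x − ∂B₁/∂y = 2*y*z
∇×B = (-x*z - 6*y*z^2 + 10*y*z, -y^2 + y*z - 4, 2*y*z)
At (2, -2, -3): (174, -2, 12).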